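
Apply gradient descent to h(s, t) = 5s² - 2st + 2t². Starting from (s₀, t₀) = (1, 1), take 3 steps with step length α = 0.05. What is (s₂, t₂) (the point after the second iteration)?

∇h = (10s - 2t, -2s + 4t)
Step 1: at (1, 1), ∇h = (8, 2) → (1, 1) − 0.05·(8, 2) = (0.6, 0.9)
Step 2: at (0.6, 0.9), ∇h = (4.2, 2.4) → (0.6, 0.9) − 0.05·(4.2, 2.4) = (0.39, 0.78)

(0.39, 0.78)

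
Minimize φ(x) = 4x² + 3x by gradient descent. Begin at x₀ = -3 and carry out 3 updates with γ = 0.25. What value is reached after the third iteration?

2.25

φ′(x) = 8x + 3
Step 1: φ′(-3) = -21; x₁ = -3 − 0.25·(-21) = 2.25
Step 2: φ′(2.25) = 21; x₂ = 2.25 − 0.25·21 = -3
Step 3: φ′(-3) = -21; x₃ = -3 − 0.25·(-21) = 2.25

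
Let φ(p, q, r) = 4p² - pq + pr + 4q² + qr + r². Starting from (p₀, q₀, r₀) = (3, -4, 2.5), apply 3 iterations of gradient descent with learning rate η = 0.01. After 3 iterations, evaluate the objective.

∇φ = (8p - q + r, -p + 8q + r, p + q + 2r)
Step 1: at (3, -4, 2.5), ∇φ = (30.5, -32.5, 4) → (3, -4, 2.5) − 0.01·(30.5, -32.5, 4) = (2.695, -3.675, 2.46)
Step 2: at (2.695, -3.675, 2.46), ∇φ = (27.695, -29.635, 3.94) → (2.695, -3.675, 2.46) − 0.01·(27.695, -29.635, 3.94) = (2.41805, -3.37865, 2.4206)
Step 3: at (2.41805, -3.37865, 2.4206), ∇φ = (25.14365, -27.02665, 3.8806) → (2.41805, -3.37865, 2.4206) − 0.01·(25.14365, -27.02665, 3.8806) = (2.1666135, -3.1083835, 2.381794)
φ(2.1666135, -3.1083835, 2.381794) = 67.58955434315125

67.58955434315125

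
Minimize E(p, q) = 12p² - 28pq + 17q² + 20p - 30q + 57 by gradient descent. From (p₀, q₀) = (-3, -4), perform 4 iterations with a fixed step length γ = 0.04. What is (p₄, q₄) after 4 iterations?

(-0.13230848, -5.82575104)

∇E = (24p - 28q + 20, -28p + 34q - 30)
Step 1: at (-3, -4), ∇E = (60, -82) → (-3, -4) − 0.04·(60, -82) = (-5.4, -0.72)
Step 2: at (-5.4, -0.72), ∇E = (-89.44, 96.72) → (-5.4, -0.72) − 0.04·(-89.44, 96.72) = (-1.8224, -4.5888)
Step 3: at (-1.8224, -4.5888), ∇E = (104.7488, -134.992) → (-1.8224, -4.5888) − 0.04·(104.7488, -134.992) = (-6.012352, 0.81088)
Step 4: at (-6.012352, 0.81088), ∇E = (-147.001088, 165.915776) → (-6.012352, 0.81088) − 0.04·(-147.001088, 165.915776) = (-0.13230848, -5.82575104)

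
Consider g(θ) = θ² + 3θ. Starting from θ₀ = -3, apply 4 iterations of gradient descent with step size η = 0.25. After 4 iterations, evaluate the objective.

g′(θ) = 2θ + 3
Step 1: g′(-3) = -3; θ₁ = -3 − 0.25·(-3) = -2.25
Step 2: g′(-2.25) = -1.5; θ₂ = -2.25 − 0.25·(-1.5) = -1.875
Step 3: g′(-1.875) = -0.75; θ₃ = -1.875 − 0.25·(-0.75) = -1.6875
Step 4: g′(-1.6875) = -0.375; θ₄ = -1.6875 − 0.25·(-0.375) = -1.59375
g(-1.59375) = -2.2412109375

-2.2412109375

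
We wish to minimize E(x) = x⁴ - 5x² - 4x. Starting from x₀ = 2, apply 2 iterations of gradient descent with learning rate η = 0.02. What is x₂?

1.78963968

E′(x) = 4x³ - 10x - 4
x₁ = 2 − 0.02·8 = 1.84
x₂ = 1.84 − 0.02·2.518016 = 1.78963968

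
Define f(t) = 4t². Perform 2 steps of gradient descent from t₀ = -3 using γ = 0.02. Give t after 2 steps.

f′(t) = 8t
t₁ = -3 − 0.02·(-24) = -2.52
t₂ = -2.52 − 0.02·(-20.16) = -2.1168

-2.1168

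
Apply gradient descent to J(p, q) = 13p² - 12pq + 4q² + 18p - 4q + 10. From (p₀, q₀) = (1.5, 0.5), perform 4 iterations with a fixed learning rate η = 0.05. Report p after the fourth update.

-0.32145

∇J = (26p - 12q + 18, -12p + 8q - 4)
Step 1: at (1.5, 0.5), ∇J = (51, -18) → (1.5, 0.5) − 0.05·(51, -18) = (-1.05, 1.4)
Step 2: at (-1.05, 1.4), ∇J = (-26.1, 19.8) → (-1.05, 1.4) − 0.05·(-26.1, 19.8) = (0.255, 0.41)
Step 3: at (0.255, 0.41), ∇J = (19.71, -3.78) → (0.255, 0.41) − 0.05·(19.71, -3.78) = (-0.7305, 0.599)
Step 4: at (-0.7305, 0.599), ∇J = (-8.181, 9.558) → (-0.7305, 0.599) − 0.05·(-8.181, 9.558) = (-0.32145, 0.1211)
p = -0.32145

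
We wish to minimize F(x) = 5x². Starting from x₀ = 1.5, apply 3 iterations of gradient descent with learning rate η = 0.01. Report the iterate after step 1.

1.35

F′(x) = 10x
x₁ = 1.5 − 0.01·15 = 1.35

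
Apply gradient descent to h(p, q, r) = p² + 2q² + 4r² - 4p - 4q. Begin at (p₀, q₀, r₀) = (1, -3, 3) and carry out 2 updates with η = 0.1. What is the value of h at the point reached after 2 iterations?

∇h = (2p - 4, 4q - 4, 8r)
Step 1: at (1, -3, 3), ∇h = (-2, -16, 24) → (1, -3, 3) − 0.1·(-2, -16, 24) = (1.2, -1.4, 0.6)
Step 2: at (1.2, -1.4, 0.6), ∇h = (-1.6, -9.6, 4.8) → (1.2, -1.4, 0.6) − 0.1·(-1.6, -9.6, 4.8) = (1.36, -0.44, 0.12)
h(1.36, -0.44, 0.12) = -1.3856

-1.3856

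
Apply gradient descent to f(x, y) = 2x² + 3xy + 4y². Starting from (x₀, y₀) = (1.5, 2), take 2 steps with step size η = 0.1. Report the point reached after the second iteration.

∇f = (4x + 3y, 3x + 8y)
Step 1: at (1.5, 2), ∇f = (12, 20.5) → (1.5, 2) − 0.1·(12, 20.5) = (0.3, -0.05)
Step 2: at (0.3, -0.05), ∇f = (1.05, 0.5) → (0.3, -0.05) − 0.1·(1.05, 0.5) = (0.195, -0.1)

(0.195, -0.1)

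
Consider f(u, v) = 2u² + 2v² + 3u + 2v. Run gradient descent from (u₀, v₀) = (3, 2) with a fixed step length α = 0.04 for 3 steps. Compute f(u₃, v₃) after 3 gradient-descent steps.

12.6464825344

∇f = (4u + 3, 4v + 2)
(u₁, v₁) = (3, 2) − 0.04·(15, 10) = (2.4, 1.6)
(u₂, v₂) = (2.4, 1.6) − 0.04·(12.6, 8.4) = (1.896, 1.264)
(u₃, v₃) = (1.896, 1.264) − 0.04·(10.584, 7.056) = (1.47264, 0.98176)
f(1.47264, 0.98176) = 12.6464825344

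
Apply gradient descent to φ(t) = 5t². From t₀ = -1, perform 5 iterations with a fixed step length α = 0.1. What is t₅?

φ′(t) = 10t
Step 1: φ′(-1) = -10; t₁ = -1 − 0.1·(-10) = 0
Step 2: φ′(0) = 0; t₂ = 0 − 0.1·0 = 0
Step 3: φ′(0) = 0; t₃ = 0 − 0.1·0 = 0
Step 4: φ′(0) = 0; t₄ = 0 − 0.1·0 = 0
Step 5: φ′(0) = 0; t₅ = 0 − 0.1·0 = 0

0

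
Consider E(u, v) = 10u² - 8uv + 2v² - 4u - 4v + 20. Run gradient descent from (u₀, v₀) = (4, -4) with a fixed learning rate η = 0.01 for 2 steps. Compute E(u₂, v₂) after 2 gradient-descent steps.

138.16315904

∇E = (20u - 8v - 4, -8u + 4v - 4)
(u₁, v₁) = (4, -4) − 0.01·(108, -52) = (2.92, -3.48)
(u₂, v₂) = (2.92, -3.48) − 0.01·(82.24, -41.28) = (2.0976, -3.0672)
E(2.0976, -3.0672) = 138.16315904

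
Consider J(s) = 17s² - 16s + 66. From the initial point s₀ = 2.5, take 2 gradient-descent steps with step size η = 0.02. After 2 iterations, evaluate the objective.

62.96945152

J′(s) = 34s - 16
Step 1: J′(2.5) = 69; s₁ = 2.5 − 0.02·69 = 1.12
Step 2: J′(1.12) = 22.08; s₂ = 1.12 − 0.02·22.08 = 0.6784
J(0.6784) = 62.96945152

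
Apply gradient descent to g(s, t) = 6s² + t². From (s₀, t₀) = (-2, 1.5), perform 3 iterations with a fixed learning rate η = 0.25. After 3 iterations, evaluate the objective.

∇g = (12s, 2t)
Step 1: at (-2, 1.5), ∇g = (-24, 3) → (-2, 1.5) − 0.25·(-24, 3) = (4, 0.75)
Step 2: at (4, 0.75), ∇g = (48, 1.5) → (4, 0.75) − 0.25·(48, 1.5) = (-8, 0.375)
Step 3: at (-8, 0.375), ∇g = (-96, 0.75) → (-8, 0.375) − 0.25·(-96, 0.75) = (16, 0.1875)
g(16, 0.1875) = 1536.03515625

1536.03515625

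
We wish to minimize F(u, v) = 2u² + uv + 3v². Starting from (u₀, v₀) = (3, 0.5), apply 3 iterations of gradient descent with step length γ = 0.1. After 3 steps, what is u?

∇F = (4u + v, u + 6v)
Step 1: at (3, 0.5), ∇F = (12.5, 6) → (3, 0.5) − 0.1·(12.5, 6) = (1.75, -0.1)
Step 2: at (1.75, -0.1), ∇F = (6.9, 1.15) → (1.75, -0.1) − 0.1·(6.9, 1.15) = (1.06, -0.215)
Step 3: at (1.06, -0.215), ∇F = (4.025, -0.23) → (1.06, -0.215) − 0.1·(4.025, -0.23) = (0.6575, -0.192)
u = 0.6575

0.6575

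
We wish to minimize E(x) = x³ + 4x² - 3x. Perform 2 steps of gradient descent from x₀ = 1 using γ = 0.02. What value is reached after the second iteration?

E′(x) = 3x² + 8x - 3
x₁ = 1 − 0.02·8 = 0.84
x₂ = 0.84 − 0.02·5.8368 = 0.723264

0.723264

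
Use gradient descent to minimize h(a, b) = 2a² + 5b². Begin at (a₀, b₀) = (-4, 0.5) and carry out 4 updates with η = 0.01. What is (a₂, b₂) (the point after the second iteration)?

(-3.6864, 0.405)

∇h = (4a, 10b)
(a₁, b₁) = (-4, 0.5) − 0.01·(-16, 5) = (-3.84, 0.45)
(a₂, b₂) = (-3.84, 0.45) − 0.01·(-15.36, 4.5) = (-3.6864, 0.405)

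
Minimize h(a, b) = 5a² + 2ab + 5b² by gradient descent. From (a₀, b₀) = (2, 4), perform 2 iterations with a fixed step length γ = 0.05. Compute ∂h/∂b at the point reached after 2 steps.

8.64

∇h = (10a + 2b, 2a + 10b)
(a₁, b₁) = (2, 4) − 0.05·(28, 44) = (0.6, 1.8)
(a₂, b₂) = (0.6, 1.8) − 0.05·(9.6, 19.2) = (0.12, 0.84)
∂h/∂b at (0.12, 0.84) = 8.64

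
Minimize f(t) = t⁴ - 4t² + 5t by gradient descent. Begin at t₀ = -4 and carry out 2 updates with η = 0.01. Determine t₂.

f′(t) = 4t³ - 8t + 5
t₁ = -4 − 0.01·(-219) = -1.81
t₂ = -1.81 − 0.01·(-4.238964) = -1.76761036

-1.76761036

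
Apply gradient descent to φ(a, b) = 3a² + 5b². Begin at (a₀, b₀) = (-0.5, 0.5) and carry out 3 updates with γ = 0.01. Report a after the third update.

-0.415292

∇φ = (6a, 10b)
Step 1: at (-0.5, 0.5), ∇φ = (-3, 5) → (-0.5, 0.5) − 0.01·(-3, 5) = (-0.47, 0.45)
Step 2: at (-0.47, 0.45), ∇φ = (-2.82, 4.5) → (-0.47, 0.45) − 0.01·(-2.82, 4.5) = (-0.4418, 0.405)
Step 3: at (-0.4418, 0.405), ∇φ = (-2.6508, 4.05) → (-0.4418, 0.405) − 0.01·(-2.6508, 4.05) = (-0.415292, 0.3645)
a = -0.415292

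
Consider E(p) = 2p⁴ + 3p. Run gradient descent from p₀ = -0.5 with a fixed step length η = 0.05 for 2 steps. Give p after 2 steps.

-0.6636

E′(p) = 8p³ + 3
Step 1: E′(-0.5) = 2; p₁ = -0.5 − 0.05·2 = -0.6
Step 2: E′(-0.6) = 1.272; p₂ = -0.6 − 0.05·1.272 = -0.6636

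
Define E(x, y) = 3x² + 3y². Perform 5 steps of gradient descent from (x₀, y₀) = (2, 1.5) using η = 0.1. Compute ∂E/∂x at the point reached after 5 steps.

0.12288

∇E = (6x, 6y)
(x₁, y₁) = (2, 1.5) − 0.1·(12, 9) = (0.8, 0.6)
(x₂, y₂) = (0.8, 0.6) − 0.1·(4.8, 3.6) = (0.32, 0.24)
(x₃, y₃) = (0.32, 0.24) − 0.1·(1.92, 1.44) = (0.128, 0.096)
(x₄, y₄) = (0.128, 0.096) − 0.1·(0.768, 0.576) = (0.0512, 0.0384)
(x₅, y₅) = (0.0512, 0.0384) − 0.1·(0.3072, 0.2304) = (0.02048, 0.01536)
∂E/∂x at (0.02048, 0.01536) = 0.12288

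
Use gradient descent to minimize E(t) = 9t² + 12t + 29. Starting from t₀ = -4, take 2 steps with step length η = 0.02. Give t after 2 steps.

-2.032

E′(t) = 18t + 12
Step 1: E′(-4) = -60; t₁ = -4 − 0.02·(-60) = -2.8
Step 2: E′(-2.8) = -38.4; t₂ = -2.8 − 0.02·(-38.4) = -2.032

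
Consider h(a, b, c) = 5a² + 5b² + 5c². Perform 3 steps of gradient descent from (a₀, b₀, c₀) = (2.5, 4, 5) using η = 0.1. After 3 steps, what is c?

∇h = (10a, 10b, 10c)
Step 1: at (2.5, 4, 5), ∇h = (25, 40, 50) → (2.5, 4, 5) − 0.1·(25, 40, 50) = (0, 0, 0)
Step 2: at (0, 0, 0), ∇h = (0, 0, 0) → (0, 0, 0) − 0.1·(0, 0, 0) = (0, 0, 0)
Step 3: at (0, 0, 0), ∇h = (0, 0, 0) → (0, 0, 0) − 0.1·(0, 0, 0) = (0, 0, 0)
c = 0

0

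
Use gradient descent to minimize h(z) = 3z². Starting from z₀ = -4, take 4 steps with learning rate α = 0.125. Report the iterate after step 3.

h′(z) = 6z
z₁ = -4 − 0.125·(-24) = -1
z₂ = -1 − 0.125·(-6) = -0.25
z₃ = -0.25 − 0.125·(-1.5) = -0.0625

-0.0625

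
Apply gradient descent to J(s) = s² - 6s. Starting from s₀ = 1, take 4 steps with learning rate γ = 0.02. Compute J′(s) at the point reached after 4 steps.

-3.39738624

J′(s) = 2s - 6
s₁ = 1 − 0.02·(-4) = 1.08
s₂ = 1.08 − 0.02·(-3.84) = 1.1568
s₃ = 1.1568 − 0.02·(-3.6864) = 1.230528
s₄ = 1.230528 − 0.02·(-3.538944) = 1.30130688
J′(s) at (1.30130688) = -3.39738624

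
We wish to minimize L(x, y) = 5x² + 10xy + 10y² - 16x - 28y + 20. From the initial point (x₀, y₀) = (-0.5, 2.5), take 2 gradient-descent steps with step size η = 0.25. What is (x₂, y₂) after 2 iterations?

(10.625, 17.75)

∇L = (10x + 10y - 16, 10x + 20y - 28)
Step 1: at (-0.5, 2.5), ∇L = (4, 17) → (-0.5, 2.5) − 0.25·(4, 17) = (-1.5, -1.75)
Step 2: at (-1.5, -1.75), ∇L = (-48.5, -78) → (-1.5, -1.75) − 0.25·(-48.5, -78) = (10.625, 17.75)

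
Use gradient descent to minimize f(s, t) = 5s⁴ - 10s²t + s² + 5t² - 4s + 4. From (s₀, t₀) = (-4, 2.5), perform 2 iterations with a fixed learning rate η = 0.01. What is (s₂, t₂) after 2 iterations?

(-54.1247776, 8.25364)

∇f = (20s³ - 20st + 2s - 4, -10s² + 10t)
Step 1: at (-4, 2.5), ∇f = (-1092, -135) → (-4, 2.5) − 0.01·(-1092, -135) = (6.92, 3.85)
Step 2: at (6.92, 3.85), ∇f = (6104.47776, -440.364) → (6.92, 3.85) − 0.01·(6104.47776, -440.364) = (-54.1247776, 8.25364)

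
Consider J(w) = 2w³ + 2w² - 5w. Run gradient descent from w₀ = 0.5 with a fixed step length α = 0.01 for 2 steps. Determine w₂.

J′(w) = 6w² + 4w - 5
Step 1: J′(0.5) = -1.5; w₁ = 0.5 − 0.01·(-1.5) = 0.515
Step 2: J′(0.515) = -1.34865; w₂ = 0.515 − 0.01·(-1.34865) = 0.5284865

0.5284865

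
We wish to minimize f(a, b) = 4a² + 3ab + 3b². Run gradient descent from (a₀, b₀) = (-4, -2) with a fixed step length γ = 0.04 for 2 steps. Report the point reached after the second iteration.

∇f = (8a + 3b, 3a + 6b)
(a₁, b₁) = (-4, -2) − 0.04·(-38, -24) = (-2.48, -1.04)
(a₂, b₂) = (-2.48, -1.04) − 0.04·(-22.96, -13.68) = (-1.5616, -0.4928)

(-1.5616, -0.4928)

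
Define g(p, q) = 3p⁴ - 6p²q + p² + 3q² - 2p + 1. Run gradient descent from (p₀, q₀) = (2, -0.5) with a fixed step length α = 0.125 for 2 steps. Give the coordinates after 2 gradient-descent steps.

∇g = (12p³ - 12pq + 2p - 2, -6p² + 6q)
Step 1: at (2, -0.5), ∇g = (110, -27) → (2, -0.5) − 0.125·(110, -27) = (-11.75, 2.875)
Step 2: at (-11.75, 2.875), ∇g = (-19086.9375, -811.125) → (-11.75, 2.875) − 0.125·(-19086.9375, -811.125) = (2374.1171875, 104.265625)

(2374.1171875, 104.265625)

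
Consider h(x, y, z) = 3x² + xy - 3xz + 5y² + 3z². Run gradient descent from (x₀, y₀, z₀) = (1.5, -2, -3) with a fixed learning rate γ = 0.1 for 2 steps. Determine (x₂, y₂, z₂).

(-0.25, 0.01, -0.33)

∇h = (6x + y - 3z, x + 10y, -3x + 6z)
Step 1: at (1.5, -2, -3), ∇h = (16, -18.5, -22.5) → (1.5, -2, -3) − 0.1·(16, -18.5, -22.5) = (-0.1, -0.15, -0.75)
Step 2: at (-0.1, -0.15, -0.75), ∇h = (1.5, -1.6, -4.2) → (-0.1, -0.15, -0.75) − 0.1·(1.5, -1.6, -4.2) = (-0.25, 0.01, -0.33)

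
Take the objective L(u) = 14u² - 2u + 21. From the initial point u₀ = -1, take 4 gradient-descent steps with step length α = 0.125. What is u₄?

L′(u) = 28u - 2
Step 1: L′(-1) = -30; u₁ = -1 − 0.125·(-30) = 2.75
Step 2: L′(2.75) = 75; u₂ = 2.75 − 0.125·75 = -6.625
Step 3: L′(-6.625) = -187.5; u₃ = -6.625 − 0.125·(-187.5) = 16.8125
Step 4: L′(16.8125) = 468.75; u₄ = 16.8125 − 0.125·468.75 = -41.78125

-41.78125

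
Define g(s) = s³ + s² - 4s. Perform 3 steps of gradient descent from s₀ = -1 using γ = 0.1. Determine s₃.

g′(s) = 3s² + 2s - 4
Step 1: g′(-1) = -3; s₁ = -1 − 0.1·(-3) = -0.7
Step 2: g′(-0.7) = -3.93; s₂ = -0.7 − 0.1·(-3.93) = -0.307
Step 3: g′(-0.307) = -4.331253; s₃ = -0.307 − 0.1·(-4.331253) = 0.1261253

0.1261253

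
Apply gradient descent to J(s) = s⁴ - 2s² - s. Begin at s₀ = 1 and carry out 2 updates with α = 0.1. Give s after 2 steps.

J′(s) = 4s³ - 4s - 1
Step 1: J′(1) = -1; s₁ = 1 − 0.1·(-1) = 1.1
Step 2: J′(1.1) = -0.076; s₂ = 1.1 − 0.1·(-0.076) = 1.1076

1.1076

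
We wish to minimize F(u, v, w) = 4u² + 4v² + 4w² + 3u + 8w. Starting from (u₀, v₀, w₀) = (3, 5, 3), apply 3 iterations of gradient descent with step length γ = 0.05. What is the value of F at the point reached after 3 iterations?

∇F = (8u + 3, 8v, 8w + 8)
Step 1: at (3, 5, 3), ∇F = (27, 40, 32) → (3, 5, 3) − 0.05·(27, 40, 32) = (1.65, 3, 1.4)
Step 2: at (1.65, 3, 1.4), ∇F = (16.2, 24, 19.2) → (1.65, 3, 1.4) − 0.05·(16.2, 24, 19.2) = (0.84, 1.8, 0.44)
Step 3: at (0.84, 1.8, 0.44), ∇F = (9.72, 14.4, 11.52) → (0.84, 1.8, 0.44) − 0.05·(9.72, 14.4, 11.52) = (0.354, 1.08, -0.136)
F(0.354, 1.08, -0.136) = 5.214848

5.214848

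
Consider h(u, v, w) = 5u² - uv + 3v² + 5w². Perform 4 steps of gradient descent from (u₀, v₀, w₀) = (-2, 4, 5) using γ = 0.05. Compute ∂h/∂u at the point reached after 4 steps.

-0.45435

∇h = (10u - v, -u + 6v, 10w)
(u₁, v₁, w₁) = (-2, 4, 5) − 0.05·(-24, 26, 50) = (-0.8, 2.7, 2.5)
(u₂, v₂, w₂) = (-0.8, 2.7, 2.5) − 0.05·(-10.7, 17, 25) = (-0.265, 1.85, 1.25)
(u₃, v₃, w₃) = (-0.265, 1.85, 1.25) − 0.05·(-4.5, 11.365, 12.5) = (-0.04, 1.28175, 0.625)
(u₄, v₄, w₄) = (-0.04, 1.28175, 0.625) − 0.05·(-1.68175, 7.7305, 6.25) = (0.0440875, 0.895225, 0.3125)
∂h/∂u at (0.0440875, 0.895225, 0.3125) = -0.45435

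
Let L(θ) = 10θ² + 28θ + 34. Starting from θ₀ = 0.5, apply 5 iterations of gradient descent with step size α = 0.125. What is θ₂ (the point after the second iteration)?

L′(θ) = 20θ + 28
Step 1: L′(0.5) = 38; θ₁ = 0.5 − 0.125·38 = -4.25
Step 2: L′(-4.25) = -57; θ₂ = -4.25 − 0.125·(-57) = 2.875

2.875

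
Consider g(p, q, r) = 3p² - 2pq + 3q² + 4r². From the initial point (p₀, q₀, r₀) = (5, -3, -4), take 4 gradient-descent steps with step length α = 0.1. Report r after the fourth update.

∇g = (6p - 2q, -2p + 6q, 8r)
(p₁, q₁, r₁) = (5, -3, -4) − 0.1·(36, -28, -32) = (1.4, -0.2, -0.8)
(p₂, q₂, r₂) = (1.4, -0.2, -0.8) − 0.1·(8.8, -4, -6.4) = (0.52, 0.2, -0.16)
(p₃, q₃, r₃) = (0.52, 0.2, -0.16) − 0.1·(2.72, 0.16, -1.28) = (0.248, 0.184, -0.032)
(p₄, q₄, r₄) = (0.248, 0.184, -0.032) − 0.1·(1.12, 0.608, -0.256) = (0.136, 0.1232, -0.0064)
r = -0.0064

-0.0064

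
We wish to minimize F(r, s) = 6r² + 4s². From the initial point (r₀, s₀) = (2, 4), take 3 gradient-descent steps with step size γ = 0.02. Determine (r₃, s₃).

∇F = (12r, 8s)
Step 1: at (2, 4), ∇F = (24, 32) → (2, 4) − 0.02·(24, 32) = (1.52, 3.36)
Step 2: at (1.52, 3.36), ∇F = (18.24, 26.88) → (1.52, 3.36) − 0.02·(18.24, 26.88) = (1.1552, 2.8224)
Step 3: at (1.1552, 2.8224), ∇F = (13.8624, 22.5792) → (1.1552, 2.8224) − 0.02·(13.8624, 22.5792) = (0.877952, 2.370816)

(0.877952, 2.370816)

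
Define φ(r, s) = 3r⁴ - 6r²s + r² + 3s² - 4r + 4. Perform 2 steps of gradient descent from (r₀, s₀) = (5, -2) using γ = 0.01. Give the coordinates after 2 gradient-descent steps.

∇φ = (12r³ - 12rs + 2r - 4, -6r² + 6s)
Step 1: at (5, -2), ∇φ = (1626, -162) → (5, -2) − 0.01·(1626, -162) = (-11.26, -0.38)
Step 2: at (-11.26, -0.38), ∇φ = (-17209.406112, -763.0056) → (-11.26, -0.38) − 0.01·(-17209.406112, -763.0056) = (160.83406112, 7.250056)

(160.83406112, 7.250056)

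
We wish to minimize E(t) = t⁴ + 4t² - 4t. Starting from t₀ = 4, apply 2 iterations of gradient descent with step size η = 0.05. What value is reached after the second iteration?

206.3216

E′(t) = 4t³ + 8t - 4
Step 1: E′(4) = 284; t₁ = 4 − 0.05·284 = -10.2
Step 2: E′(-10.2) = -4330.432; t₂ = -10.2 − 0.05·(-4330.432) = 206.3216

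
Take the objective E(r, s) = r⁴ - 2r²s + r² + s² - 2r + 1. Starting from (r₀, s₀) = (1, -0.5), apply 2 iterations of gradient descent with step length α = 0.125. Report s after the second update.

∇E = (4r³ - 4rs + 2r - 2, -2r² + 2s)
Step 1: at (1, -0.5), ∇E = (6, -3) → (1, -0.5) − 0.125·(6, -3) = (0.25, -0.125)
Step 2: at (0.25, -0.125), ∇E = (-1.3125, -0.375) → (0.25, -0.125) − 0.125·(-1.3125, -0.375) = (0.4140625, -0.078125)
s = -0.078125

-0.078125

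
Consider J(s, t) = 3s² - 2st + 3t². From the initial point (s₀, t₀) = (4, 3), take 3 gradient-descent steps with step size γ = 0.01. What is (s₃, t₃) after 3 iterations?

∇J = (6s - 2t, -2s + 6t)
Step 1: at (4, 3), ∇J = (18, 10) → (4, 3) − 0.01·(18, 10) = (3.82, 2.9)
Step 2: at (3.82, 2.9), ∇J = (17.12, 9.76) → (3.82, 2.9) − 0.01·(17.12, 9.76) = (3.6488, 2.8024)
Step 3: at (3.6488, 2.8024), ∇J = (16.288, 9.5168) → (3.6488, 2.8024) − 0.01·(16.288, 9.5168) = (3.48592, 2.707232)

(3.48592, 2.707232)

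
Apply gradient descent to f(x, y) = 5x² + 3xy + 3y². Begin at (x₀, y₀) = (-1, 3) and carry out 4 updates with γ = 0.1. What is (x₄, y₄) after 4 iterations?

∇f = (10x + 3y, 3x + 6y)
(x₁, y₁) = (-1, 3) − 0.1·(-1, 15) = (-0.9, 1.5)
(x₂, y₂) = (-0.9, 1.5) − 0.1·(-4.5, 6.3) = (-0.45, 0.87)
(x₃, y₃) = (-0.45, 0.87) − 0.1·(-1.89, 3.87) = (-0.261, 0.483)
(x₄, y₄) = (-0.261, 0.483) − 0.1·(-1.161, 2.115) = (-0.1449, 0.2715)

(-0.1449, 0.2715)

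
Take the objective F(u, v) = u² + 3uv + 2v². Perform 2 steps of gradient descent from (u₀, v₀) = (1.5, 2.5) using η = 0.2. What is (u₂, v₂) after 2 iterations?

(-0.12, 0.28)

∇F = (2u + 3v, 3u + 4v)
(u₁, v₁) = (1.5, 2.5) − 0.2·(10.5, 14.5) = (-0.6, -0.4)
(u₂, v₂) = (-0.6, -0.4) − 0.2·(-2.4, -3.4) = (-0.12, 0.28)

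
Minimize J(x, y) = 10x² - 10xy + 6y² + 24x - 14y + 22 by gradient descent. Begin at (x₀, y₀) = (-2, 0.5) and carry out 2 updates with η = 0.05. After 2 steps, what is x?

∇J = (20x - 10y + 24, -10x + 12y - 14)
Step 1: at (-2, 0.5), ∇J = (-21, 12) → (-2, 0.5) − 0.05·(-21, 12) = (-0.95, -0.1)
Step 2: at (-0.95, -0.1), ∇J = (6, -5.7) → (-0.95, -0.1) − 0.05·(6, -5.7) = (-1.25, 0.185)
x = -1.25

-1.25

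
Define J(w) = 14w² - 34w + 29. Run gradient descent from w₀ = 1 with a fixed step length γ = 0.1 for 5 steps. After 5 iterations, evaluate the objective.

237.8871788544

J′(w) = 28w - 34
w₁ = 1 − 0.1·(-6) = 1.6
w₂ = 1.6 − 0.1·10.8 = 0.52
w₃ = 0.52 − 0.1·(-19.44) = 2.464
w₄ = 2.464 − 0.1·34.992 = -1.0352
w₅ = -1.0352 − 0.1·(-62.9856) = 5.26336
J(5.26336) = 237.8871788544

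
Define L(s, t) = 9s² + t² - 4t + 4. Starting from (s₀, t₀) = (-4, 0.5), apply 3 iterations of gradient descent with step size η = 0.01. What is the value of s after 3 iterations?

-2.205472

∇L = (18s, 2t - 4)
(s₁, t₁) = (-4, 0.5) − 0.01·(-72, -3) = (-3.28, 0.53)
(s₂, t₂) = (-3.28, 0.53) − 0.01·(-59.04, -2.94) = (-2.6896, 0.5594)
(s₃, t₃) = (-2.6896, 0.5594) − 0.01·(-48.4128, -2.8812) = (-2.205472, 0.588212)
s = -2.205472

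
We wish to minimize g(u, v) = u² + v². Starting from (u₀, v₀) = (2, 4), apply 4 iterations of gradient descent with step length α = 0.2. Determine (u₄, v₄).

(0.2592, 0.5184)

∇g = (2u, 2v)
(u₁, v₁) = (2, 4) − 0.2·(4, 8) = (1.2, 2.4)
(u₂, v₂) = (1.2, 2.4) − 0.2·(2.4, 4.8) = (0.72, 1.44)
(u₃, v₃) = (0.72, 1.44) − 0.2·(1.44, 2.88) = (0.432, 0.864)
(u₄, v₄) = (0.432, 0.864) − 0.2·(0.864, 1.728) = (0.2592, 0.5184)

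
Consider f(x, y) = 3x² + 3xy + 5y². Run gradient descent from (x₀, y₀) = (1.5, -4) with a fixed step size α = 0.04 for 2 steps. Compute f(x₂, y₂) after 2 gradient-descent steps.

14.24791296

∇f = (6x + 3y, 3x + 10y)
Step 1: at (1.5, -4), ∇f = (-3, -35.5) → (1.5, -4) − 0.04·(-3, -35.5) = (1.62, -2.58)
Step 2: at (1.62, -2.58), ∇f = (1.98, -20.94) → (1.62, -2.58) − 0.04·(1.98, -20.94) = (1.5408, -1.7424)
f(1.5408, -1.7424) = 14.24791296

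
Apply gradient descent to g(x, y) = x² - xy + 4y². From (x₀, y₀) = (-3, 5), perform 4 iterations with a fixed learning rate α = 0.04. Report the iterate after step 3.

(-1.96096, 1.35808)

∇g = (2x - y, -x + 8y)
Step 1: at (-3, 5), ∇g = (-11, 43) → (-3, 5) − 0.04·(-11, 43) = (-2.56, 3.28)
Step 2: at (-2.56, 3.28), ∇g = (-8.4, 28.8) → (-2.56, 3.28) − 0.04·(-8.4, 28.8) = (-2.224, 2.128)
Step 3: at (-2.224, 2.128), ∇g = (-6.576, 19.248) → (-2.224, 2.128) − 0.04·(-6.576, 19.248) = (-1.96096, 1.35808)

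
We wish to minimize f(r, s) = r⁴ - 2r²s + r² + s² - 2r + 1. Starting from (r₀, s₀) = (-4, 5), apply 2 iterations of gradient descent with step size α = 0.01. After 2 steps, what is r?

∇f = (4r³ - 4rs + 2r - 2, -2r² + 2s)
(r₁, s₁) = (-4, 5) − 0.01·(-186, -22) = (-2.14, 5.22)
(r₂, s₂) = (-2.14, 5.22) − 0.01·(-0.798176, 1.2808) = (-2.13201824, 5.207192)
r = -2.13201824

-2.13201824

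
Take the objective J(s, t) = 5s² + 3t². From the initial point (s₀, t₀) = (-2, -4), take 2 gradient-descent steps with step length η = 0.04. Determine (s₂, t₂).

∇J = (10s, 6t)
Step 1: at (-2, -4), ∇J = (-20, -24) → (-2, -4) − 0.04·(-20, -24) = (-1.2, -3.04)
Step 2: at (-1.2, -3.04), ∇J = (-12, -18.24) → (-1.2, -3.04) − 0.04·(-12, -18.24) = (-0.72, -2.3104)

(-0.72, -2.3104)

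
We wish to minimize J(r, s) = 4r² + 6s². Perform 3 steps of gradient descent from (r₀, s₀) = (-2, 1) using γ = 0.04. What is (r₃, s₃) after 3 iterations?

∇J = (8r, 12s)
Step 1: at (-2, 1), ∇J = (-16, 12) → (-2, 1) − 0.04·(-16, 12) = (-1.36, 0.52)
Step 2: at (-1.36, 0.52), ∇J = (-10.88, 6.24) → (-1.36, 0.52) − 0.04·(-10.88, 6.24) = (-0.9248, 0.2704)
Step 3: at (-0.9248, 0.2704), ∇J = (-7.3984, 3.2448) → (-0.9248, 0.2704) − 0.04·(-7.3984, 3.2448) = (-0.628864, 0.140608)

(-0.628864, 0.140608)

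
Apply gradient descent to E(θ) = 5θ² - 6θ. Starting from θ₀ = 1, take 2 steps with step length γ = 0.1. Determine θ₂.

E′(θ) = 10θ - 6
θ₁ = 1 − 0.1·4 = 0.6
θ₂ = 0.6 − 0.1·0 = 0.6

0.6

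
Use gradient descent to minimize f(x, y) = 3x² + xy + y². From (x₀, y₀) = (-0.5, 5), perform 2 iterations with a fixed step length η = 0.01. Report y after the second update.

∇f = (6x + y, x + 2y)
(x₁, y₁) = (-0.5, 5) − 0.01·(2, 9.5) = (-0.52, 4.905)
(x₂, y₂) = (-0.52, 4.905) − 0.01·(1.785, 9.29) = (-0.53785, 4.8121)
y = 4.8121

4.8121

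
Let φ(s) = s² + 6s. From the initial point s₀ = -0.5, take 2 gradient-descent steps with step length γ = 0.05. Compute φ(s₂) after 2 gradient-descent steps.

φ′(s) = 2s + 6
s₁ = -0.5 − 0.05·5 = -0.75
s₂ = -0.75 − 0.05·4.5 = -0.975
φ(-0.975) = -4.899375

-4.899375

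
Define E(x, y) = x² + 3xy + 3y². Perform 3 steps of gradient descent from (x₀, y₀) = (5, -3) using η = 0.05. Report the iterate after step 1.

∇E = (2x + 3y, 3x + 6y)
(x₁, y₁) = (5, -3) − 0.05·(1, -3) = (4.95, -2.85)

(4.95, -2.85)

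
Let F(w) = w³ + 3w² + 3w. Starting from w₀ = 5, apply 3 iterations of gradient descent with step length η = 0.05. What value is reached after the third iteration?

-0.4987174

F′(w) = 3w² + 6w + 3
Step 1: F′(5) = 108; w₁ = 5 − 0.05·108 = -0.4
Step 2: F′(-0.4) = 1.08; w₂ = -0.4 − 0.05·1.08 = -0.454
Step 3: F′(-0.454) = 0.894348; w₃ = -0.454 − 0.05·0.894348 = -0.4987174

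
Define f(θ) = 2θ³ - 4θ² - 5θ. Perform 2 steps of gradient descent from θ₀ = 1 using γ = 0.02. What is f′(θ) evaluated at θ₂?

-5.508240779776

f′(θ) = 6θ² - 8θ - 5
θ₁ = 1 − 0.02·(-7) = 1.14
θ₂ = 1.14 − 0.02·(-6.3224) = 1.266448
f′(θ) at (1.266448) = -5.508240779776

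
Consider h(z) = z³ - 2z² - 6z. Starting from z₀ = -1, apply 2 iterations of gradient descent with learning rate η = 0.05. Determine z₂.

h′(z) = 3z² - 4z - 6
Step 1: h′(-1) = 1; z₁ = -1 − 0.05·1 = -1.05
Step 2: h′(-1.05) = 1.5075; z₂ = -1.05 − 0.05·1.5075 = -1.125375

-1.125375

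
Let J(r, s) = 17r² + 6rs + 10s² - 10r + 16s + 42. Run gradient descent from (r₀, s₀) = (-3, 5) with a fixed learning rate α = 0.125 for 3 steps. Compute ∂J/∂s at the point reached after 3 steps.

447.09375

∇J = (34r + 6s - 10, 6r + 20s + 16)
(r₁, s₁) = (-3, 5) − 0.125·(-82, 98) = (7.25, -7.25)
(r₂, s₂) = (7.25, -7.25) − 0.125·(193, -85.5) = (-16.875, 3.4375)
(r₃, s₃) = (-16.875, 3.4375) − 0.125·(-563.125, -16.5) = (53.515625, 5.5)
∂J/∂s at (53.515625, 5.5) = 447.09375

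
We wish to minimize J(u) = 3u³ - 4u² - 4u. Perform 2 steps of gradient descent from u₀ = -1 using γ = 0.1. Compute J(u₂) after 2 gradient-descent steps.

J′(u) = 9u² - 8u - 4
Step 1: J′(-1) = 13; u₁ = -1 − 0.1·13 = -2.3
Step 2: J′(-2.3) = 62.01; u₂ = -2.3 − 0.1·62.01 = -8.501
J(-8.501) = -2098.089330503

-2098.089330503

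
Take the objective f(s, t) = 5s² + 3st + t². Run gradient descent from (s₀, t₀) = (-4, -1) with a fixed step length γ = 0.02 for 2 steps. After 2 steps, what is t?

∇f = (10s + 3t, 3s + 2t)
Step 1: at (-4, -1), ∇f = (-43, -14) → (-4, -1) − 0.02·(-43, -14) = (-3.14, -0.72)
Step 2: at (-3.14, -0.72), ∇f = (-33.56, -10.86) → (-3.14, -0.72) − 0.02·(-33.56, -10.86) = (-2.4688, -0.5028)
t = -0.5028

-0.5028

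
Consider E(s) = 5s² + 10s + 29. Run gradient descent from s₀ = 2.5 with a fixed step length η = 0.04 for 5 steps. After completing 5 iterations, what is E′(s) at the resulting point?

E′(s) = 10s + 10
s₁ = 2.5 − 0.04·35 = 1.1
s₂ = 1.1 − 0.04·21 = 0.26
s₃ = 0.26 − 0.04·12.6 = -0.244
s₄ = -0.244 − 0.04·7.56 = -0.5464
s₅ = -0.5464 − 0.04·4.536 = -0.72784
E′(s) at (-0.72784) = 2.7216

2.7216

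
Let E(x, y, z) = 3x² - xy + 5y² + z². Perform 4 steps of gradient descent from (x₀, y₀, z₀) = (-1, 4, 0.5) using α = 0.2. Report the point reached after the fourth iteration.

∇E = (6x - y, -x + 10y, 2z)
(x₁, y₁, z₁) = (-1, 4, 0.5) − 0.2·(-10, 41, 1) = (1, -4.2, 0.3)
(x₂, y₂, z₂) = (1, -4.2, 0.3) − 0.2·(10.2, -43, 0.6) = (-1.04, 4.4, 0.18)
(x₃, y₃, z₃) = (-1.04, 4.4, 0.18) − 0.2·(-10.64, 45.04, 0.36) = (1.088, -4.608, 0.108)
(x₄, y₄, z₄) = (1.088, -4.608, 0.108) − 0.2·(11.136, -47.168, 0.216) = (-1.1392, 4.8256, 0.0648)

(-1.1392, 4.8256, 0.0648)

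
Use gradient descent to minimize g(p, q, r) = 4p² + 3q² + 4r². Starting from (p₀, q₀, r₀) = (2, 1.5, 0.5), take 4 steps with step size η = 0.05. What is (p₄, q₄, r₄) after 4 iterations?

(0.2592, 0.36015, 0.0648)

∇g = (8p, 6q, 8r)
Step 1: at (2, 1.5, 0.5), ∇g = (16, 9, 4) → (2, 1.5, 0.5) − 0.05·(16, 9, 4) = (1.2, 1.05, 0.3)
Step 2: at (1.2, 1.05, 0.3), ∇g = (9.6, 6.3, 2.4) → (1.2, 1.05, 0.3) − 0.05·(9.6, 6.3, 2.4) = (0.72, 0.735, 0.18)
Step 3: at (0.72, 0.735, 0.18), ∇g = (5.76, 4.41, 1.44) → (0.72, 0.735, 0.18) − 0.05·(5.76, 4.41, 1.44) = (0.432, 0.5145, 0.108)
Step 4: at (0.432, 0.5145, 0.108), ∇g = (3.456, 3.087, 0.864) → (0.432, 0.5145, 0.108) − 0.05·(3.456, 3.087, 0.864) = (0.2592, 0.36015, 0.0648)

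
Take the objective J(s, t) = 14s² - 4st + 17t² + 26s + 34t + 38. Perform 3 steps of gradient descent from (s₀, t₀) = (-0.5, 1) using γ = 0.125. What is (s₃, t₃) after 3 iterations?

(15.28125, -71.546875)

∇J = (28s - 4t + 26, -4s + 34t + 34)
(s₁, t₁) = (-0.5, 1) − 0.125·(8, 70) = (-1.5, -7.75)
(s₂, t₂) = (-1.5, -7.75) − 0.125·(15, -223.5) = (-3.375, 20.1875)
(s₃, t₃) = (-3.375, 20.1875) − 0.125·(-149.25, 733.875) = (15.28125, -71.546875)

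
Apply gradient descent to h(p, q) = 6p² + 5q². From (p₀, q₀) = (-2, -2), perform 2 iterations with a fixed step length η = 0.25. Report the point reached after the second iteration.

(-8, -4.5)

∇h = (12p, 10q)
(p₁, q₁) = (-2, -2) − 0.25·(-24, -20) = (4, 3)
(p₂, q₂) = (4, 3) − 0.25·(48, 30) = (-8, -4.5)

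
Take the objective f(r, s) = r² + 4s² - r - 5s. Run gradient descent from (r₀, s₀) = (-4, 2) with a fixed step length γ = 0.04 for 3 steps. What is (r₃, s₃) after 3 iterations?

∇f = (2r - 1, 8s - 5)
Step 1: at (-4, 2), ∇f = (-9, 11) → (-4, 2) − 0.04·(-9, 11) = (-3.64, 1.56)
Step 2: at (-3.64, 1.56), ∇f = (-8.28, 7.48) → (-3.64, 1.56) − 0.04·(-8.28, 7.48) = (-3.3088, 1.2608)
Step 3: at (-3.3088, 1.2608), ∇f = (-7.6176, 5.0864) → (-3.3088, 1.2608) − 0.04·(-7.6176, 5.0864) = (-3.004096, 1.057344)

(-3.004096, 1.057344)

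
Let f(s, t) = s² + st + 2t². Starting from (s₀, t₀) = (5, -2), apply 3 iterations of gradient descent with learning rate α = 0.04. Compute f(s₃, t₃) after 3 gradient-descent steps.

∇f = (2s + t, s + 4t)
Step 1: at (5, -2), ∇f = (8, -3) → (5, -2) − 0.04·(8, -3) = (4.68, -1.88)
Step 2: at (4.68, -1.88), ∇f = (7.48, -2.84) → (4.68, -1.88) − 0.04·(7.48, -2.84) = (4.3808, -1.7664)
Step 3: at (4.3808, -1.7664), ∇f = (6.9952, -2.6848) → (4.3808, -1.7664) − 0.04·(6.9952, -2.6848) = (4.100992, -1.659008)
f(4.100992, -1.659008) = 15.519171936256

15.519171936256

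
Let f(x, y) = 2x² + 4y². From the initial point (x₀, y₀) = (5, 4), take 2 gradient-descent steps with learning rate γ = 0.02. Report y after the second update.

∇f = (4x, 8y)
(x₁, y₁) = (5, 4) − 0.02·(20, 32) = (4.6, 3.36)
(x₂, y₂) = (4.6, 3.36) − 0.02·(18.4, 26.88) = (4.232, 2.8224)
y = 2.8224

2.8224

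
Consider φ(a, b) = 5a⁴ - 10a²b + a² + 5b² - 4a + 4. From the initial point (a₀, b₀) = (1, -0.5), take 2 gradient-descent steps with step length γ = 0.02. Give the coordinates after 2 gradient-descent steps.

∇φ = (20a³ - 20ab + 2a - 4, -10a² + 10b)
Step 1: at (1, -0.5), ∇φ = (28, -15) → (1, -0.5) − 0.02·(28, -15) = (0.44, -0.2)
Step 2: at (0.44, -0.2), ∇φ = (0.34368, -3.936) → (0.44, -0.2) − 0.02·(0.34368, -3.936) = (0.4331264, -0.12128)

(0.4331264, -0.12128)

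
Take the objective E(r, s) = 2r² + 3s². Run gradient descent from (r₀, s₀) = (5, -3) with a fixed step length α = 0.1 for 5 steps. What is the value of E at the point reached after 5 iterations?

0.3051620352

∇E = (4r, 6s)
Step 1: at (5, -3), ∇E = (20, -18) → (5, -3) − 0.1·(20, -18) = (3, -1.2)
Step 2: at (3, -1.2), ∇E = (12, -7.2) → (3, -1.2) − 0.1·(12, -7.2) = (1.8, -0.48)
Step 3: at (1.8, -0.48), ∇E = (7.2, -2.88) → (1.8, -0.48) − 0.1·(7.2, -2.88) = (1.08, -0.192)
Step 4: at (1.08, -0.192), ∇E = (4.32, -1.152) → (1.08, -0.192) − 0.1·(4.32, -1.152) = (0.648, -0.0768)
Step 5: at (0.648, -0.0768), ∇E = (2.592, -0.4608) → (0.648, -0.0768) − 0.1·(2.592, -0.4608) = (0.3888, -0.03072)
E(0.3888, -0.03072) = 0.3051620352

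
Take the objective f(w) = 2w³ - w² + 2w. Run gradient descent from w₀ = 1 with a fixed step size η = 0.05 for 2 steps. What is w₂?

f′(w) = 6w² - 2w + 2
w₁ = 1 − 0.05·6 = 0.7
w₂ = 0.7 − 0.05·3.54 = 0.523

0.523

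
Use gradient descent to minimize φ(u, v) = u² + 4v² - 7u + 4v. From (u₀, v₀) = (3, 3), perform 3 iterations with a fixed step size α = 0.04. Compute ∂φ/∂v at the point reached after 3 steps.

8.804096

∇φ = (2u - 7, 8v + 4)
Step 1: at (3, 3), ∇φ = (-1, 28) → (3, 3) − 0.04·(-1, 28) = (3.04, 1.88)
Step 2: at (3.04, 1.88), ∇φ = (-0.92, 19.04) → (3.04, 1.88) − 0.04·(-0.92, 19.04) = (3.0768, 1.1184)
Step 3: at (3.0768, 1.1184), ∇φ = (-0.8464, 12.9472) → (3.0768, 1.1184) − 0.04·(-0.8464, 12.9472) = (3.110656, 0.600512)
∂φ/∂v at (3.110656, 0.600512) = 8.804096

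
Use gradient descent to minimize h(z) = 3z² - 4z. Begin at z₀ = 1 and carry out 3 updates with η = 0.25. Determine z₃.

h′(z) = 6z - 4
Step 1: h′(1) = 2; z₁ = 1 − 0.25·2 = 0.5
Step 2: h′(0.5) = -1; z₂ = 0.5 − 0.25·(-1) = 0.75
Step 3: h′(0.75) = 0.5; z₃ = 0.75 − 0.25·0.5 = 0.625

0.625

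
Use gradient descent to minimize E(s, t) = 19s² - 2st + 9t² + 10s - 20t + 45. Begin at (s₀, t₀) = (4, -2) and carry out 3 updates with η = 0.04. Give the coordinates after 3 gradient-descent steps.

(-0.869504, 1.090176)

∇E = (38s - 2t + 10, -2s + 18t - 20)
Step 1: at (4, -2), ∇E = (166, -64) → (4, -2) − 0.04·(166, -64) = (-2.64, 0.56)
Step 2: at (-2.64, 0.56), ∇E = (-91.44, -4.64) → (-2.64, 0.56) − 0.04·(-91.44, -4.64) = (1.0176, 0.7456)
Step 3: at (1.0176, 0.7456), ∇E = (47.1776, -8.6144) → (1.0176, 0.7456) − 0.04·(47.1776, -8.6144) = (-0.869504, 1.090176)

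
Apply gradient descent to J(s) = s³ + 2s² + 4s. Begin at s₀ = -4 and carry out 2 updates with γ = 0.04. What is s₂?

-8.280832

J′(s) = 3s² + 4s + 4
s₁ = -4 − 0.04·36 = -5.44
s₂ = -5.44 − 0.04·71.0208 = -8.280832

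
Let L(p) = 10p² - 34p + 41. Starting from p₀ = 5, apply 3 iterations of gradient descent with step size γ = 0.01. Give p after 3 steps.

L′(p) = 20p - 34
Step 1: L′(5) = 66; p₁ = 5 − 0.01·66 = 4.34
Step 2: L′(4.34) = 52.8; p₂ = 4.34 − 0.01·52.8 = 3.812
Step 3: L′(3.812) = 42.24; p₃ = 3.812 − 0.01·42.24 = 3.3896

3.3896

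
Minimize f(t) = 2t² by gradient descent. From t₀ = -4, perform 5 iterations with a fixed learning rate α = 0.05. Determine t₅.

f′(t) = 4t
t₁ = -4 − 0.05·(-16) = -3.2
t₂ = -3.2 − 0.05·(-12.8) = -2.56
t₃ = -2.56 − 0.05·(-10.24) = -2.048
t₄ = -2.048 − 0.05·(-8.192) = -1.6384
t₅ = -1.6384 − 0.05·(-6.5536) = -1.31072

-1.31072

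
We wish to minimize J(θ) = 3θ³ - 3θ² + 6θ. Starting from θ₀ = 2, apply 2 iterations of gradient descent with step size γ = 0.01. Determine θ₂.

J′(θ) = 9θ² - 6θ + 6
θ₁ = 2 − 0.01·30 = 1.7
θ₂ = 1.7 − 0.01·21.81 = 1.4819

1.4819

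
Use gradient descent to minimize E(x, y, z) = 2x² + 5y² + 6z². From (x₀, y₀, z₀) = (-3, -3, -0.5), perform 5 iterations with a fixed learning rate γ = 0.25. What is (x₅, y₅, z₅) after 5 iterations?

(0, 22.78125, 16)

∇E = (4x, 10y, 12z)
Step 1: at (-3, -3, -0.5), ∇E = (-12, -30, -6) → (-3, -3, -0.5) − 0.25·(-12, -30, -6) = (0, 4.5, 1)
Step 2: at (0, 4.5, 1), ∇E = (0, 45, 12) → (0, 4.5, 1) − 0.25·(0, 45, 12) = (0, -6.75, -2)
Step 3: at (0, -6.75, -2), ∇E = (0, -67.5, -24) → (0, -6.75, -2) − 0.25·(0, -67.5, -24) = (0, 10.125, 4)
Step 4: at (0, 10.125, 4), ∇E = (0, 101.25, 48) → (0, 10.125, 4) − 0.25·(0, 101.25, 48) = (0, -15.1875, -8)
Step 5: at (0, -15.1875, -8), ∇E = (0, -151.875, -96) → (0, -15.1875, -8) − 0.25·(0, -151.875, -96) = (0, 22.78125, 16)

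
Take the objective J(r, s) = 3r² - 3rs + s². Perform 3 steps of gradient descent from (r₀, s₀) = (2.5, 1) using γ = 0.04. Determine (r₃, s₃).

∇J = (6r - 3s, -3r + 2s)
(r₁, s₁) = (2.5, 1) − 0.04·(12, -5.5) = (2.02, 1.22)
(r₂, s₂) = (2.02, 1.22) − 0.04·(8.46, -3.62) = (1.6816, 1.3648)
(r₃, s₃) = (1.6816, 1.3648) − 0.04·(5.9952, -2.3152) = (1.441792, 1.457408)

(1.441792, 1.457408)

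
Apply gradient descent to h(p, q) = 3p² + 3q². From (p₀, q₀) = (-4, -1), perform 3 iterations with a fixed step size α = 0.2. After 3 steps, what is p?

∇h = (6p, 6q)
(p₁, q₁) = (-4, -1) − 0.2·(-24, -6) = (0.8, 0.2)
(p₂, q₂) = (0.8, 0.2) − 0.2·(4.8, 1.2) = (-0.16, -0.04)
(p₃, q₃) = (-0.16, -0.04) − 0.2·(-0.96, -0.24) = (0.032, 0.008)
p = 0.032

0.032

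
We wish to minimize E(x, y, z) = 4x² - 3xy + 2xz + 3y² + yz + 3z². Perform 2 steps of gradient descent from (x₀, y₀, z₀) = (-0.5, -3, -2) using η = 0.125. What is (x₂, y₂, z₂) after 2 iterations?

(-0.2578125, -0.40625, 0.2421875)

∇E = (8x - 3y + 2z, -3x + 6y + z, 2x + y + 6z)
Step 1: at (-0.5, -3, -2), ∇E = (1, -18.5, -16) → (-0.5, -3, -2) − 0.125·(1, -18.5, -16) = (-0.625, -0.6875, 0)
Step 2: at (-0.625, -0.6875, 0), ∇E = (-2.9375, -2.25, -1.9375) → (-0.625, -0.6875, 0) − 0.125·(-2.9375, -2.25, -1.9375) = (-0.2578125, -0.40625, 0.2421875)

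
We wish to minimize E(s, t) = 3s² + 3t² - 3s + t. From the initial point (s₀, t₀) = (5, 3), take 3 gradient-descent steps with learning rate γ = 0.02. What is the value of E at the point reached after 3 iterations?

41.35003788288

∇E = (6s - 3, 6t + 1)
Step 1: at (5, 3), ∇E = (27, 19) → (5, 3) − 0.02·(27, 19) = (4.46, 2.62)
Step 2: at (4.46, 2.62), ∇E = (23.76, 16.72) → (4.46, 2.62) − 0.02·(23.76, 16.72) = (3.9848, 2.2856)
Step 3: at (3.9848, 2.2856), ∇E = (20.9088, 14.7136) → (3.9848, 2.2856) − 0.02·(20.9088, 14.7136) = (3.566624, 1.991328)
E(3.566624, 1.991328) = 41.35003788288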